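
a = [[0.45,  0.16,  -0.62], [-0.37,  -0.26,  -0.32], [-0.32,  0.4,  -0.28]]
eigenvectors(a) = [[(0.89+0j),(0.14-0.35j),(0.14+0.35j)], [-0.22+0.00j,(0.71+0j),0.71-0.00j], [(-0.39+0j),0.12-0.58j,0.12+0.58j]]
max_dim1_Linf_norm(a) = 0.62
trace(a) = -0.09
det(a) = 0.23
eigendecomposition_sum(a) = [[(0.53-0j), (-0.05+0j), (-0.32-0j)], [(-0.13+0j), (0.01+0j), 0.08+0.00j], [-0.23+0.00j, 0.02+0.00j, (0.14+0j)]] + [[(-0.04+0.05j), 0.10+0.12j, (-0.15+0.06j)], [-0.12-0.03j, -0.14+0.26j, (-0.2-0.22j)], [(-0.05+0.09j), (0.19+0.15j), -0.21+0.12j]] + [[(-0.04-0.05j), (0.1-0.12j), (-0.15-0.06j)], [(-0.12+0.03j), -0.14-0.26j, (-0.2+0.22j)], [-0.05-0.09j, 0.19-0.15j, (-0.21-0.12j)]]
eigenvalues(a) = [(0.68+0j), (-0.39+0.44j), (-0.39-0.44j)]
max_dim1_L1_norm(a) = 1.23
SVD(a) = [[-0.95, 0.28, -0.17], [-0.07, -0.69, -0.72], [-0.32, -0.67, 0.68]] @ diag([0.8019721397964753, 0.6407168808319493, 0.45444753889446954]) @ [[-0.37, -0.32, 0.87],[0.93, -0.07, 0.37],[-0.06, 0.94, 0.32]]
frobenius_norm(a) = 1.12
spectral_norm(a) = 0.80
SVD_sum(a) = [[0.28, 0.25, -0.66], [0.02, 0.02, -0.05], [0.09, 0.08, -0.22]] + [[0.16, -0.01, 0.07], [-0.41, 0.03, -0.16], [-0.40, 0.03, -0.16]] + [[0.0, -0.07, -0.03], [0.02, -0.31, -0.11], [-0.02, 0.29, 0.1]]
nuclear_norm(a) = 1.90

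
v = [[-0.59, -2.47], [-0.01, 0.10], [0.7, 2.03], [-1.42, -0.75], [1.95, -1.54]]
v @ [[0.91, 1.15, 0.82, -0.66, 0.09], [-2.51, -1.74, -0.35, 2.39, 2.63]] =[[5.66,3.62,0.38,-5.51,-6.55],[-0.26,-0.19,-0.04,0.25,0.26],[-4.46,-2.73,-0.14,4.39,5.40],[0.59,-0.33,-0.9,-0.86,-2.10],[5.64,4.92,2.14,-4.97,-3.87]]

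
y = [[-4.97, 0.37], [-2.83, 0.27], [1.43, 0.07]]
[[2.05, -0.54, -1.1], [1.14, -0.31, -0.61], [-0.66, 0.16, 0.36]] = y @ [[-0.44,0.11,0.24],[-0.38,0.02,0.26]]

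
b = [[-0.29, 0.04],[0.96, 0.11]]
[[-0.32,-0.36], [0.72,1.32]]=b@[[0.91, 1.31], [-1.38, 0.59]]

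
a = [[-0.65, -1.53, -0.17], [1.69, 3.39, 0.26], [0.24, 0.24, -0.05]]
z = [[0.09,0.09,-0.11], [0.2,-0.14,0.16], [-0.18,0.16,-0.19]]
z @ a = [[0.07, 0.14, 0.01],[-0.33, -0.74, -0.08],[0.34, 0.77, 0.08]]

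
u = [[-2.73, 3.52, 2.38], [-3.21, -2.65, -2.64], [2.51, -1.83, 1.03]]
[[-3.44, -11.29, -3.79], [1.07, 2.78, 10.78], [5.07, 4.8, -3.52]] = u@[[0.06, 1.26, -1.21],[-1.89, -1.50, -0.77],[1.42, -1.08, -1.84]]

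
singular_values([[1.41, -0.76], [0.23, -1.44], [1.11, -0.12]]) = [2.13, 1.18]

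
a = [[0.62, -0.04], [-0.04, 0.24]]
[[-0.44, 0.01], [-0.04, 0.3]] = a@[[-0.72, 0.09],[-0.28, 1.26]]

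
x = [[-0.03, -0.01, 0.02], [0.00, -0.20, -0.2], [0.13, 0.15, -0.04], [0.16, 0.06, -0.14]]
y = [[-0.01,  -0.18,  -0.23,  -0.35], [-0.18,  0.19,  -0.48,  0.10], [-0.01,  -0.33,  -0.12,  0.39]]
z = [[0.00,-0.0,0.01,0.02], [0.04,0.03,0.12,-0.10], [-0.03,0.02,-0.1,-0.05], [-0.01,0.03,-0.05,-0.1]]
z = x @ y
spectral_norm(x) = 0.30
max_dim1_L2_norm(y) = 0.56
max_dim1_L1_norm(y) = 0.95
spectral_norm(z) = 0.17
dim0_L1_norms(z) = [0.08, 0.08, 0.28, 0.27]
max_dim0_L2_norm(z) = 0.16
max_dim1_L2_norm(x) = 0.28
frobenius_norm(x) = 0.41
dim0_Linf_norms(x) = [0.16, 0.2, 0.2]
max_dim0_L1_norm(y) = 0.84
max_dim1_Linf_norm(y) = 0.48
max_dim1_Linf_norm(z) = 0.12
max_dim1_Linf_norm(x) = 0.2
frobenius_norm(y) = 0.89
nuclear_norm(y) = 1.52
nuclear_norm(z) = 0.34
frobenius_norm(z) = 0.23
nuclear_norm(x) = 0.60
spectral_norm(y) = 0.58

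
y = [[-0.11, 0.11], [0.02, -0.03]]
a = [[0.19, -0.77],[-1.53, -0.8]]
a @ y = [[-0.04, 0.04],[0.15, -0.14]]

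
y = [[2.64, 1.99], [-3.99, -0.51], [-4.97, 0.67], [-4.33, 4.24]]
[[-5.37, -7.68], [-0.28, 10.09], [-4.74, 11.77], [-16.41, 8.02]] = y @ [[0.5, -2.45], [-3.36, -0.61]]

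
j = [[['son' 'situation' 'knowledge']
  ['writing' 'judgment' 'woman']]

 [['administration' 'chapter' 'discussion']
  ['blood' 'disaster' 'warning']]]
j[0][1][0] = 'writing'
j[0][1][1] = 'judgment'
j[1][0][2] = 'discussion'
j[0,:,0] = ['son', 'writing']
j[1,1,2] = 'warning'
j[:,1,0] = ['writing', 'blood']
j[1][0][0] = 'administration'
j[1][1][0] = 'blood'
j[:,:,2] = [['knowledge', 'woman'], ['discussion', 'warning']]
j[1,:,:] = [['administration', 'chapter', 'discussion'], ['blood', 'disaster', 'warning']]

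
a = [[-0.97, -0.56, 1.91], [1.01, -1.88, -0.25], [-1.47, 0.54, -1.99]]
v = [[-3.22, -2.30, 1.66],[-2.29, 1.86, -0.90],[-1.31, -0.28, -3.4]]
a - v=[[2.25,  1.74,  0.25], [3.30,  -3.74,  0.65], [-0.16,  0.82,  1.41]]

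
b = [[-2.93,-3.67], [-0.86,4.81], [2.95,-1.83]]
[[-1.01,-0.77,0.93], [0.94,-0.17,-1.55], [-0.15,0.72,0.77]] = b @ [[0.08, 0.25, 0.07], [0.21, 0.01, -0.31]]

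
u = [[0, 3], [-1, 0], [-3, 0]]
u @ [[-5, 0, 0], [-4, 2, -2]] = [[-12, 6, -6], [5, 0, 0], [15, 0, 0]]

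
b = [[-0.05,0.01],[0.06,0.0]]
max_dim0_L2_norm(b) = 0.08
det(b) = -0.00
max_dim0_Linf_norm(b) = 0.06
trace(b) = -0.05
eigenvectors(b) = [[-0.71, -0.16], [0.71, -0.99]]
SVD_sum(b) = [[-0.05, 0.00], [0.06, -0.00]] + [[0.0, 0.01], [0.00, 0.0]]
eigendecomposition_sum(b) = [[-0.05,0.01], [0.05,-0.01]] + [[0.00, 0.0], [0.01, 0.01]]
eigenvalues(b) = [-0.06, 0.01]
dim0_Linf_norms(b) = [0.06, 0.01]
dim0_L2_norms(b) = [0.08, 0.01]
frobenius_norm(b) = 0.08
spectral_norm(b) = 0.08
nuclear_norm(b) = 0.09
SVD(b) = [[-0.65, 0.76], [0.76, 0.65]] @ diag([0.07836696539454051, 0.007656287275885758]) @ [[1.00, -0.08], [0.08, 1.00]]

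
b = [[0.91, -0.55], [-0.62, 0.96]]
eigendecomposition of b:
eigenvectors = [[-0.7, 0.67], [-0.71, -0.74]]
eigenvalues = [0.35, 1.52]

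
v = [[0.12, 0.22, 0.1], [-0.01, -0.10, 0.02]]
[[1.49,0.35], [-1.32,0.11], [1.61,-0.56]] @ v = [[0.18, 0.29, 0.16], [-0.16, -0.3, -0.13], [0.20, 0.41, 0.15]]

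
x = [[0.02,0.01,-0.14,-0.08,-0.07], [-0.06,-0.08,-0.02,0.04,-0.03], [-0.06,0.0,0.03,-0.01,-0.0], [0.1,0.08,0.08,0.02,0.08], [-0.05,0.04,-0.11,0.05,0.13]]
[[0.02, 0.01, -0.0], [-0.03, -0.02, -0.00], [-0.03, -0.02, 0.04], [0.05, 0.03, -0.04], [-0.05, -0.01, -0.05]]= x@ [[0.61,0.34,-0.52], [-0.10,-0.08,0.28], [0.01,-0.03,0.29], [-0.17,-0.03,-0.34], [-0.02,0.03,-0.28]]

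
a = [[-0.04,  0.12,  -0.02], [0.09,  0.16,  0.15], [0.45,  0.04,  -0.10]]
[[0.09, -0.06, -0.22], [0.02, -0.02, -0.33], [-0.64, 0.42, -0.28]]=a@[[-1.33, 0.88, -0.41], [0.38, -0.30, -1.95], [0.54, -0.36, 0.15]]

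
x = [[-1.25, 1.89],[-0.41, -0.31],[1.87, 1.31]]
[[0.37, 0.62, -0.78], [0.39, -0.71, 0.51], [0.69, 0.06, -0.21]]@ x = [[-2.18, -0.51], [0.76, 1.63], [-1.28, 1.01]]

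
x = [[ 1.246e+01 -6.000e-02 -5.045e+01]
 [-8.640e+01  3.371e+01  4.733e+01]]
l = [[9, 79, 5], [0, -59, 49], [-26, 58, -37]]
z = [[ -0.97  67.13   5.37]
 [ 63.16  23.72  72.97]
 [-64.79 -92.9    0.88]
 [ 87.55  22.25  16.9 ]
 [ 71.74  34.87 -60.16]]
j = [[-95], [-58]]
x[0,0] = 12.46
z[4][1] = 34.87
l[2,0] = -26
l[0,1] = 79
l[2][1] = 58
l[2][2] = -37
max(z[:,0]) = 87.55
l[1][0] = 0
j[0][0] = -95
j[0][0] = -95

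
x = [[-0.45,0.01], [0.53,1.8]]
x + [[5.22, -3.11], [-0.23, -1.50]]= [[4.77,-3.10], [0.30,0.30]]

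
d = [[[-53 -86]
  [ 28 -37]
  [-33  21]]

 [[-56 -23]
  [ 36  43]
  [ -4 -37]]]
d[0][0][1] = -86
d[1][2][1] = -37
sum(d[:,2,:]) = -53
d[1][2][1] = -37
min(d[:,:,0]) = -56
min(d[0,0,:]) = -86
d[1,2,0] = -4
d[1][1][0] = 36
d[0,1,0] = 28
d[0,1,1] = -37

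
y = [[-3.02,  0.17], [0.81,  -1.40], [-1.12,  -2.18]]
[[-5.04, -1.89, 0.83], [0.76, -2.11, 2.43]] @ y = [[12.76, -0.02], [-6.73, -2.21]]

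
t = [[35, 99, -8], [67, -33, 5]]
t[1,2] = 5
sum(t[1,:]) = 39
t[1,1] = -33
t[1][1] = -33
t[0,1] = 99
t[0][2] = -8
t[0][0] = 35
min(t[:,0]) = 35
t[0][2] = -8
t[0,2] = -8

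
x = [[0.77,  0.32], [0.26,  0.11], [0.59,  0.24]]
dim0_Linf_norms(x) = [0.77, 0.32]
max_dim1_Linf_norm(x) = 0.77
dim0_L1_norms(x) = [1.62, 0.67]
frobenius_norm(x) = 1.09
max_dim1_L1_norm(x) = 1.09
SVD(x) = [[-0.77,-0.39], [-0.26,-0.53], [-0.59,0.75]] @ diag([1.0865906539414931, 0.004555300977742782]) @ [[-0.92, -0.38], [0.38, -0.92]]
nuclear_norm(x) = 1.09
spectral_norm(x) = 1.09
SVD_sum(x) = [[0.77,0.32], [0.26,0.11], [0.59,0.24]] + [[-0.0,0.0], [-0.00,0.00], [0.0,-0.00]]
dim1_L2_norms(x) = [0.83, 0.28, 0.64]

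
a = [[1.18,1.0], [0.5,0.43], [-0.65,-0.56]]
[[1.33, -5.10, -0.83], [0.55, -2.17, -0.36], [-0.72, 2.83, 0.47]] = a @ [[2.52, -3.02, 0.45], [-1.64, -1.54, -1.36]]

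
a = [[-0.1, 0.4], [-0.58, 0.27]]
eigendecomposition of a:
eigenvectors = [[(-0.25+0.59j), -0.25-0.59j], [(-0.77+0j), (-0.77-0j)]]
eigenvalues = [(0.09+0.44j), (0.09-0.44j)]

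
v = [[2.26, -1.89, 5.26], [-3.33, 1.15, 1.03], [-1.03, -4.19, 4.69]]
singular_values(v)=[8.3, 4.11, 2.17]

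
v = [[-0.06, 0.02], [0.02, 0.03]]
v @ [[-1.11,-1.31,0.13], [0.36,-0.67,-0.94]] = [[0.07, 0.07, -0.03], [-0.01, -0.05, -0.03]]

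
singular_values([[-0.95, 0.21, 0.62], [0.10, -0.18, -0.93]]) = [1.36, 0.62]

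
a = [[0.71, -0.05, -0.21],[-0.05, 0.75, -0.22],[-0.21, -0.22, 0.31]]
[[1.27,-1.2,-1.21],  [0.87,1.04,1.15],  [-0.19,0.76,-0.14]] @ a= [[1.22, -0.70, -0.38], [0.32, 0.48, -0.06], [-0.14, 0.61, -0.17]]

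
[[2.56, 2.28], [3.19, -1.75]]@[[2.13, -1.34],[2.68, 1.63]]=[[11.56, 0.29], [2.1, -7.13]]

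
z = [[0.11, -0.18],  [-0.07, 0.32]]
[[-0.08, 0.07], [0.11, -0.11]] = z @ [[-0.20, 0.19], [0.31, -0.29]]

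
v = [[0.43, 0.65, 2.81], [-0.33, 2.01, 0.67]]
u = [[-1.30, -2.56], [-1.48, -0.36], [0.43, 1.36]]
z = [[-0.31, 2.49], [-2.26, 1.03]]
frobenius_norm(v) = 3.62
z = v @ u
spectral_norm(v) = 3.19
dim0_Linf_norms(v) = [0.43, 2.01, 2.81]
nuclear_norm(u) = 4.51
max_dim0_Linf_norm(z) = 2.49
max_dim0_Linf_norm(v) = 2.81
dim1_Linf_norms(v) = [2.81, 2.01]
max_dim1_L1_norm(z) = 3.29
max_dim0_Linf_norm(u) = 2.56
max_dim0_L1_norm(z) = 3.52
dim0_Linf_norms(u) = [1.48, 2.56]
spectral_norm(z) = 3.08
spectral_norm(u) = 3.36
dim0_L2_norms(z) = [2.28, 2.69]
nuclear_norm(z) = 4.80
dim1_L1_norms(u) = [3.86, 1.84, 1.79]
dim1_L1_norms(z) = [2.8, 3.29]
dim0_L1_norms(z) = [2.57, 3.52]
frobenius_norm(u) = 3.55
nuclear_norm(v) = 4.90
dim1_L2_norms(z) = [2.51, 2.48]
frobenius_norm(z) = 3.53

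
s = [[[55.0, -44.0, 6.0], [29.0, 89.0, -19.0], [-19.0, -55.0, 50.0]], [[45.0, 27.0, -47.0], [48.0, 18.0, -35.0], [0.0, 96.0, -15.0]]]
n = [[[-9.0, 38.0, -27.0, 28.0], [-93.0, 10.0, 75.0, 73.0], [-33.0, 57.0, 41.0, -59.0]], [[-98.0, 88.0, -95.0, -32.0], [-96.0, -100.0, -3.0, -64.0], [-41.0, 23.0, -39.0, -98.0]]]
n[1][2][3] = -98.0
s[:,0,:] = [[55.0, -44.0, 6.0], [45.0, 27.0, -47.0]]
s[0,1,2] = -19.0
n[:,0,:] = [[-9.0, 38.0, -27.0, 28.0], [-98.0, 88.0, -95.0, -32.0]]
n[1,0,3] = -32.0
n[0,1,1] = 10.0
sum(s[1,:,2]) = -97.0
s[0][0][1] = -44.0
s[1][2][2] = -15.0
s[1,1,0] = 48.0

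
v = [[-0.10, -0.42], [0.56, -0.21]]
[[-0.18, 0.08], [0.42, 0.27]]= v@[[0.84, 0.38], [0.22, -0.29]]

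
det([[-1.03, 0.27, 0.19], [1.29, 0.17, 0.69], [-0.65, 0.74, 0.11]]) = 0.550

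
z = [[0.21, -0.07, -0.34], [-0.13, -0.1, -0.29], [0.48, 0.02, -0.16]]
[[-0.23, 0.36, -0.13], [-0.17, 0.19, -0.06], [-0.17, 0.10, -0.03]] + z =[[-0.02, 0.29, -0.47],[-0.30, 0.09, -0.35],[0.31, 0.12, -0.19]]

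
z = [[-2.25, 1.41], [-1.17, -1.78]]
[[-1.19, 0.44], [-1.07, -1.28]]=z @ [[0.64, 0.18], [0.18, 0.6]]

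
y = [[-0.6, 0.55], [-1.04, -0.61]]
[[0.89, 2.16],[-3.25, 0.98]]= y @ [[1.33, -1.98], [3.06, 1.77]]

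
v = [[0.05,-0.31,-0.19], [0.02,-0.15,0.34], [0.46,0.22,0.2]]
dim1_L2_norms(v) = [0.37, 0.37, 0.55]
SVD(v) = [[0.37, -0.12, -0.92], [-0.22, -0.97, 0.04], [-0.9, 0.19, -0.39]] @ diag([0.5877667727292104, 0.3573568439029108, 0.3162693582869506]) @ [[-0.68, -0.48, -0.56], [0.17, 0.63, -0.75], [-0.71, 0.61, 0.35]]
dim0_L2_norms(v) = [0.46, 0.41, 0.44]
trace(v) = 0.10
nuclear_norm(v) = 1.26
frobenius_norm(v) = 0.76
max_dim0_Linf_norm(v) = 0.46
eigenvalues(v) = [(0.24+0.34j), (0.24-0.34j), (-0.38+0j)]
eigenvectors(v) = [[(-0.1+0.61j), -0.10-0.61j, (-0.32+0j)], [(0.34-0.26j), (0.34+0.26j), (-0.78+0j)], [(0.66+0j), 0.66-0.00j, 0.55+0.00j]]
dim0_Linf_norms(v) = [0.46, 0.31, 0.34]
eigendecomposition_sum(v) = [[0.05+0.19j,(-0.1+0j),(-0.12+0.11j)], [(0.06-0.12j),(0.05+0.05j),(0.11-0j)], [(0.19-0.08j),0.02+0.11j,0.14+0.10j]] + [[0.05-0.19j,(-0.1-0j),(-0.12-0.11j)],[0.06+0.12j,0.05-0.05j,(0.11+0j)],[(0.19+0.08j),(0.02-0.11j),0.14-0.10j]] + [[(-0.04+0j), -0.10-0.00j, (0.05+0j)], [-0.11+0.00j, -0.26-0.00j, (0.11+0j)], [(0.08-0j), 0.18+0.00j, -0.08-0.00j]]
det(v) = -0.07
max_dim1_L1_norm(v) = 0.88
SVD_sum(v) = [[-0.15, -0.1, -0.12], [0.09, 0.06, 0.07], [0.36, 0.25, 0.29]] + [[-0.01, -0.03, 0.03], [-0.06, -0.22, 0.26], [0.01, 0.04, -0.05]] + [[0.21, -0.18, -0.10], [-0.01, 0.01, 0.0], [0.09, -0.08, -0.04]]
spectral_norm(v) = 0.59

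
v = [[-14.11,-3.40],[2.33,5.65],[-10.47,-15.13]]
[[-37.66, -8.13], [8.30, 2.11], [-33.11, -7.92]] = v @ [[2.57, 0.54], [0.41, 0.15]]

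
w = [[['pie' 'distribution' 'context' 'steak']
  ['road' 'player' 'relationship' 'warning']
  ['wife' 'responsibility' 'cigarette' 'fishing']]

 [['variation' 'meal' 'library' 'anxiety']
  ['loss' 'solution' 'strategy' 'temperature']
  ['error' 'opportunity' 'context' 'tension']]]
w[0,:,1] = ['distribution', 'player', 'responsibility']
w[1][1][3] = 'temperature'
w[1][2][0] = 'error'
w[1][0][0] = 'variation'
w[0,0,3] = 'steak'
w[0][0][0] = 'pie'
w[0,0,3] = 'steak'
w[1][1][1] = 'solution'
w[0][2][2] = 'cigarette'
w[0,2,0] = 'wife'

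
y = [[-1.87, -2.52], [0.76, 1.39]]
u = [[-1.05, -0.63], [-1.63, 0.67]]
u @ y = [[1.48,1.77], [3.56,5.04]]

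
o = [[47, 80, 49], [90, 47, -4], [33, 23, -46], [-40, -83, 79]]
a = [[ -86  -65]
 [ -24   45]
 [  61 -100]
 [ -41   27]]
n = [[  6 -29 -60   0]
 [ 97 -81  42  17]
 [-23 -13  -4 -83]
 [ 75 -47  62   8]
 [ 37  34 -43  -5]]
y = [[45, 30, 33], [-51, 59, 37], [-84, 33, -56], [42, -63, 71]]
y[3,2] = 71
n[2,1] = -13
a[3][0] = -41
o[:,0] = [47, 90, 33, -40]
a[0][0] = -86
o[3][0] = -40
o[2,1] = 23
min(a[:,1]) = -100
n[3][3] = 8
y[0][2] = 33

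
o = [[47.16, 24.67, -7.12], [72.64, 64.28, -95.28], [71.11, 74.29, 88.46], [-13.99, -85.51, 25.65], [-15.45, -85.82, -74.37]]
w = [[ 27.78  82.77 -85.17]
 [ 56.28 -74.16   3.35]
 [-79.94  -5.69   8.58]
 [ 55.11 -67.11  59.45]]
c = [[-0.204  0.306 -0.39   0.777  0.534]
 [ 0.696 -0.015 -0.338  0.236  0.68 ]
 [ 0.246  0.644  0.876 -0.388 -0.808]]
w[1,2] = 3.35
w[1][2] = 3.35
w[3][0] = 55.11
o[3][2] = 25.65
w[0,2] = -85.17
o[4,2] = -74.37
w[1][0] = 56.28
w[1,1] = -74.16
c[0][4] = 0.534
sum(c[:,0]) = 0.738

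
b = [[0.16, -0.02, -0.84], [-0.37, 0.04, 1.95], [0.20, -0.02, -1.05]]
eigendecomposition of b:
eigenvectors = [[(-0.35+0j),0.86+0.00j,(0.86-0j)], [(0.82+0j),(-0.42-0.22j),-0.42+0.22j], [(-0.44+0j),0.17+0.00j,0.17-0.00j]]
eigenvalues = [(-0.85+0j), 0j, -0j]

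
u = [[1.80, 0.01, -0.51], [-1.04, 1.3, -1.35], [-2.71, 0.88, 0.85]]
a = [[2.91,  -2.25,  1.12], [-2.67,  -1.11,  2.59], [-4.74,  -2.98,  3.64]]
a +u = [[4.71, -2.24, 0.61], [-3.71, 0.19, 1.24], [-7.45, -2.10, 4.49]]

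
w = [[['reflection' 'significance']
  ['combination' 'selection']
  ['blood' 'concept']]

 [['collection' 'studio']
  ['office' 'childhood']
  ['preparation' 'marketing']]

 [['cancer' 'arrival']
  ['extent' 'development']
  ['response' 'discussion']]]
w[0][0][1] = 'significance'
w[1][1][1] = 'childhood'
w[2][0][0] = 'cancer'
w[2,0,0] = 'cancer'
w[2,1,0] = 'extent'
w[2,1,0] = 'extent'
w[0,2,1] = 'concept'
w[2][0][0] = 'cancer'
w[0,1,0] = 'combination'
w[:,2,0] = ['blood', 'preparation', 'response']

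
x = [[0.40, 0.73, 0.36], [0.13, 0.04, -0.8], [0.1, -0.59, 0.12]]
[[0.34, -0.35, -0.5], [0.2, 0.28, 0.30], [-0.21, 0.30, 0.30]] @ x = [[0.04, 0.53, 0.34], [0.15, -0.02, -0.12], [-0.02, -0.32, -0.28]]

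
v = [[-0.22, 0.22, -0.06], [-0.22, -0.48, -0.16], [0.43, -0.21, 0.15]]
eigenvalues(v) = [0.0, -0.1, -0.46]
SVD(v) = [[-0.54,-0.01,0.84], [0.27,-0.95,0.16], [0.8,0.32,0.51]] @ diag([0.5886308238149893, 0.5566088219102499, 0.0006104314629566611]) @ [[0.68, -0.71, 0.18], [0.62, 0.7, 0.36], [-0.38, -0.13, 0.91]]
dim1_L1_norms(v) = [0.5, 0.86, 0.79]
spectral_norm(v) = 0.59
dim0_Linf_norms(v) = [0.43, 0.48, 0.16]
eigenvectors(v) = [[0.38, 0.52, -0.48], [0.13, 0.06, 0.67], [-0.92, -0.85, 0.57]]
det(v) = 0.00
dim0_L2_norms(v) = [0.53, 0.57, 0.23]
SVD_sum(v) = [[-0.22, 0.22, -0.06], [0.11, -0.11, 0.03], [0.32, -0.33, 0.09]] + [[-0.0, -0.00, -0.00], [-0.33, -0.37, -0.19], [0.11, 0.12, 0.06]] + [[-0.00, -0.0, 0.00], [-0.0, -0.00, 0.00], [-0.0, -0.0, 0.0]]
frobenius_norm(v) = 0.81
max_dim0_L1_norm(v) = 0.91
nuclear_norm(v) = 1.15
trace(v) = -0.55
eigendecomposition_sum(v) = [[-0.01, -0.0, -0.01],[-0.00, -0.00, -0.0],[0.03, 0.0, 0.02]] + [[-0.34, -0.11, -0.15], [-0.04, -0.01, -0.02], [0.55, 0.18, 0.25]] + [[0.13, 0.33, 0.10], [-0.18, -0.47, -0.14], [-0.15, -0.39, -0.12]]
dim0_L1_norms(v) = [0.87, 0.91, 0.37]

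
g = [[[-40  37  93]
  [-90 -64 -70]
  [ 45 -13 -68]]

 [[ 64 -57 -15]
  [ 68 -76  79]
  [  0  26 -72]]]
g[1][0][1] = -57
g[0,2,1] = -13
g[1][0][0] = 64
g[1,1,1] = -76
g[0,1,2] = -70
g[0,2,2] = -68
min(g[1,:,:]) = -76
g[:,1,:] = [[-90, -64, -70], [68, -76, 79]]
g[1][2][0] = 0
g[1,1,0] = 68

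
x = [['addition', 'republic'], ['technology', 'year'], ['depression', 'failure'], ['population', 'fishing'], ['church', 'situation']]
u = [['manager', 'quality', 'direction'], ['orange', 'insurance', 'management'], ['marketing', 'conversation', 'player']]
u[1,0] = 'orange'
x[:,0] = ['addition', 'technology', 'depression', 'population', 'church']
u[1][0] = 'orange'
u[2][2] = 'player'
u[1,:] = ['orange', 'insurance', 'management']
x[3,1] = 'fishing'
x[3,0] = 'population'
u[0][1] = 'quality'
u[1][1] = 'insurance'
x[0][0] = 'addition'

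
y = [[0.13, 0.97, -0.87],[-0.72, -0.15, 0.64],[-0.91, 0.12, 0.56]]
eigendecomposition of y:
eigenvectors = [[-0.12,0.49,0.65], [0.62,0.55,0.35], [0.78,0.68,0.68]]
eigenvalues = [0.79, 0.0, -0.26]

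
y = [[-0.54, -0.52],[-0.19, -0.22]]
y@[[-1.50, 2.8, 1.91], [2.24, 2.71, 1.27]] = [[-0.35, -2.92, -1.69], [-0.21, -1.13, -0.64]]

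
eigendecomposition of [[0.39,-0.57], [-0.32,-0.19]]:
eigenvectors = [[0.93, 0.58], [-0.37, 0.82]]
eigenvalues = [0.62, -0.42]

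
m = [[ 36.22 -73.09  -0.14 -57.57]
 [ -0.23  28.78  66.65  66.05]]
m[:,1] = [-73.09, 28.78]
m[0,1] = -73.09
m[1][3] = 66.05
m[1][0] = -0.23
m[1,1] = 28.78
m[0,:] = [36.22, -73.09, -0.14, -57.57]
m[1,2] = 66.65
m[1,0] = -0.23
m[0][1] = -73.09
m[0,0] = 36.22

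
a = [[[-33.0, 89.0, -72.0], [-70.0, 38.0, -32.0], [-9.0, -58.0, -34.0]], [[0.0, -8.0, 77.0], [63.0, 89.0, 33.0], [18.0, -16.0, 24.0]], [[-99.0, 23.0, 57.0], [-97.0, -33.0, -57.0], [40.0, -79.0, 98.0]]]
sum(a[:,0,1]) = 104.0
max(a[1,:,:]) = 89.0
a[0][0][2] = -72.0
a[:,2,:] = [[-9.0, -58.0, -34.0], [18.0, -16.0, 24.0], [40.0, -79.0, 98.0]]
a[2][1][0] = -97.0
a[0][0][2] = -72.0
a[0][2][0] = -9.0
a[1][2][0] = 18.0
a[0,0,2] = -72.0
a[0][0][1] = 89.0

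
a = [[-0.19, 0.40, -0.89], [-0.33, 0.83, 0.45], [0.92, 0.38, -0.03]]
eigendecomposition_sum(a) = [[(-0.1+0.49j), 0.18+0.02j, (-0.45-0.1j)], [-0.18-0.05j, (-0.01+0.07j), (0.05-0.17j)], [(0.45+0.08j), 0.02-0.17j, (-0.08+0.42j)]] + [[-0.10-0.49j, 0.18-0.02j, (-0.45+0.1j)], [-0.18+0.05j, -0.01-0.07j, (0.05+0.17j)], [(0.45-0.08j), (0.02+0.17j), -0.08-0.42j]] + [[0.00-0.00j, (0.03+0j), (0.01-0j)], [0.03-0.00j, (0.86+0j), (0.35-0j)], [(0.01-0j), (0.34+0j), 0.14-0.00j]]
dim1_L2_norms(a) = [0.99, 1.0, 1.0]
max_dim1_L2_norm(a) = 1.0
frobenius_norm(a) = 1.73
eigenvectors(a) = [[(-0.71+0j), -0.71-0.00j, (0.03+0j)], [(0.02-0.27j), 0.02+0.27j, (0.93+0j)], [(0.01+0.66j), (0.01-0.66j), (0.37+0j)]]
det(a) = 0.99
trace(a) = 0.61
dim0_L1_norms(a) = [1.44, 1.61, 1.37]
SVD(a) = [[-0.40, -0.29, -0.87],[0.88, -0.39, -0.28],[-0.26, -0.88, 0.41]] @ diag([1.001722860158483, 0.9961023332544219, 0.9922355834785422]) @ [[-0.45, 0.47, 0.76], [-0.62, -0.77, 0.11], [0.64, -0.43, 0.64]]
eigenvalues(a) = [(-0.19+0.98j), (-0.19-0.98j), (1+0j)]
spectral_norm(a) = 1.00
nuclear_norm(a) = 2.99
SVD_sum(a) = [[0.18, -0.19, -0.30], [-0.4, 0.41, 0.67], [0.12, -0.12, -0.20]] + [[0.18,0.22,-0.03], [0.24,0.30,-0.04], [0.54,0.67,-0.09]] + [[-0.55, 0.37, -0.56], [-0.17, 0.12, -0.18], [0.26, -0.17, 0.26]]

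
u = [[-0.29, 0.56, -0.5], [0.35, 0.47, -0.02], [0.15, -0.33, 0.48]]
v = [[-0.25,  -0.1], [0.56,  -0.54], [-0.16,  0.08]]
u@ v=[[0.47,-0.31], [0.18,-0.29], [-0.3,0.20]]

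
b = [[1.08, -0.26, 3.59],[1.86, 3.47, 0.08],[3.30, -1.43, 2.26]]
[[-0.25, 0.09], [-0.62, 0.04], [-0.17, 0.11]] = b@[[-0.07, 0.02], [-0.14, 0.00], [-0.06, 0.02]]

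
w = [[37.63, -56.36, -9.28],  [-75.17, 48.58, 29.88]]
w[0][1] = -56.36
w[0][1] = -56.36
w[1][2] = 29.88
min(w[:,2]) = -9.28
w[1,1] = 48.58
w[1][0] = -75.17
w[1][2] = 29.88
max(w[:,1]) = 48.58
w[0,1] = -56.36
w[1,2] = 29.88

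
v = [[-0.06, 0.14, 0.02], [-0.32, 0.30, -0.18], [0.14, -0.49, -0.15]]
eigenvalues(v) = [0.36, -0.0, -0.27]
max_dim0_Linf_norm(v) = 0.49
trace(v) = 0.09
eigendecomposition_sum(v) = [[-0.09,0.1,-0.04], [-0.30,0.34,-0.13], [0.26,-0.29,0.11]] + [[-0.0,  0.00,  -0.0], [-0.00,  0.0,  -0.00], [0.0,  -0.00,  0.00]] + [[0.03, 0.04, 0.06], [-0.02, -0.04, -0.05], [-0.12, -0.20, -0.26]]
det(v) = 0.00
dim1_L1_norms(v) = [0.22, 0.8, 0.78]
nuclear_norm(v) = 0.96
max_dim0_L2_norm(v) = 0.59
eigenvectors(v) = [[0.21, 0.7, -0.21], [0.74, 0.38, 0.18], [-0.64, -0.6, 0.96]]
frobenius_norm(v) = 0.73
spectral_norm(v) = 0.67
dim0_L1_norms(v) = [0.52, 0.93, 0.35]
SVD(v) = [[-0.23, 0.08, 0.97], [-0.62, -0.78, -0.08], [0.75, -0.62, 0.23]] @ diag([0.6661724009495767, 0.29464264912550003, 0.00020378759523613632]) @ [[0.48, -0.88, -0.01], [0.53, 0.28, 0.80], [-0.7, -0.38, 0.60]]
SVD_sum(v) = [[-0.07, 0.13, 0.00], [-0.20, 0.36, 0.0], [0.24, -0.44, -0.00]] + [[0.01, 0.01, 0.02], [-0.12, -0.06, -0.18], [-0.1, -0.05, -0.15]] + [[-0.0, -0.00, 0.0], [0.0, 0.0, -0.00], [-0.0, -0.0, 0.0]]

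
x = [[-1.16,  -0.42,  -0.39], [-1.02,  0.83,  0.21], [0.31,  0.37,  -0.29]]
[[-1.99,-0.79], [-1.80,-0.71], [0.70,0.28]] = x@[[1.79, 0.71], [0.12, 0.05], [-0.35, -0.14]]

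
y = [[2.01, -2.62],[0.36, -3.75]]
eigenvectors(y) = [[1.00, 0.42],[0.06, 0.91]]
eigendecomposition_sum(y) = [[1.9, -0.89], [0.12, -0.06]] + [[0.11,-1.73], [0.24,-3.69]]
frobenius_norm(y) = 5.01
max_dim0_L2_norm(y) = 4.57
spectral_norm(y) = 4.82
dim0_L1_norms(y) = [2.37, 6.37]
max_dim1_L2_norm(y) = 3.77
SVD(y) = [[0.65, 0.76], [0.76, -0.65]] @ diag([4.8191502723701785, 1.3683532629823467]) @ [[0.33,-0.94], [0.94,0.33]]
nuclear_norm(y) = 6.19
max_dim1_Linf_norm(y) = 3.75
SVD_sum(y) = [[1.03, -2.96], [1.2, -3.46]] + [[0.98, 0.34],[-0.84, -0.29]]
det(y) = -6.59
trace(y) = -1.74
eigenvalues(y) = [1.84, -3.58]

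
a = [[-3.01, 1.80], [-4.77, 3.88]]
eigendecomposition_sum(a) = [[-2.0, 0.68], [-1.81, 0.62]] + [[-1.01, 1.12], [-2.96, 3.26]]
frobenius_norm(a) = 7.08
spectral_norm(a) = 7.07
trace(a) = 0.87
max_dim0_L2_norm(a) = 5.64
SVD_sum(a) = [[-2.78, 2.10], [-4.9, 3.71]] + [[-0.23, -0.3], [0.13, 0.17]]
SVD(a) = [[-0.49, -0.87], [-0.87, 0.49]] @ diag([7.065109265782066, 0.43775685324204894]) @ [[0.8,-0.6], [0.6,0.80]]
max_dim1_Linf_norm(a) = 4.77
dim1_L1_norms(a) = [4.81, 8.65]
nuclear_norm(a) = 7.50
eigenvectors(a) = [[-0.74, -0.32], [-0.67, -0.95]]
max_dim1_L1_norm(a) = 8.65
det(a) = -3.09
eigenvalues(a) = [-1.38, 2.25]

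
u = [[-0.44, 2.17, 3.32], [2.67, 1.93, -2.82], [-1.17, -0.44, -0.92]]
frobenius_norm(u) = 6.09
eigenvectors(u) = [[-0.35+0.00j, -0.76+0.00j, -0.76-0.00j], [-0.92+0.00j, 0.53-0.04j, (0.53+0.04j)], [0.18+0.00j, (-0.11-0.36j), -0.11+0.36j]]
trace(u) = 0.57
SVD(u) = [[-0.63, -0.71, 0.3],[0.77, -0.61, 0.18],[0.05, 0.34, 0.94]] @ diag([4.892370041945803, 3.4875637161360076, 1.0205952667746487]) @ [[0.47, 0.02, -0.89], [-0.49, -0.83, -0.28], [-0.74, 0.56, -0.38]]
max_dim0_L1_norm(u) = 7.06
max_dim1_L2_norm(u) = 4.34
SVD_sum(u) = [[-1.44, -0.06, 2.75], [1.75, 0.07, -3.34], [0.12, 0.00, -0.23]] + [[1.23,2.05,0.69], [1.05,1.76,0.59], [-0.59,-0.98,-0.33]] + [[-0.22, 0.17, -0.11], [-0.13, 0.1, -0.07], [-0.70, 0.54, -0.36]]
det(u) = 17.41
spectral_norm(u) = 4.89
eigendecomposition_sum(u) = [[(0.73-0j),  1.04+0.00j,  -0.11+0.00j], [1.92-0.00j,  2.72+0.00j,  -0.29+0.00j], [(-0.38+0j),  -0.54+0.00j,  0.06+0.00j]] + [[(-0.59+0.66j), (0.57+0.06j), 1.72+1.56j], [0.37-0.48j, (-0.4-0.01j), (-1.27-0.99j)], [(-0.39-0.18j), (0.05+0.28j), -0.49+1.03j]] + [[-0.59-0.66j, 0.57-0.06j, (1.72-1.56j)], [(0.37+0.48j), -0.40+0.01j, (-1.27+0.99j)], [(-0.39+0.18j), 0.05-0.28j, (-0.49-1.03j)]]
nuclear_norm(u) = 9.40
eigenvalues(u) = [(3.51+0j), (-1.47+1.67j), (-1.47-1.67j)]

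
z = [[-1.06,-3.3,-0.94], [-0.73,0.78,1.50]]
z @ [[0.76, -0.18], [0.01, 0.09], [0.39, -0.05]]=[[-1.21, -0.06], [0.04, 0.13]]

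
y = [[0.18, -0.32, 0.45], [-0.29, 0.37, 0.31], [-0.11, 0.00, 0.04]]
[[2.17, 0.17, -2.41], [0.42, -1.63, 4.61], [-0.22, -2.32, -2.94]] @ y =[[0.61, -0.63, 0.93], [0.04, -0.74, -0.13], [0.96, -0.79, -0.94]]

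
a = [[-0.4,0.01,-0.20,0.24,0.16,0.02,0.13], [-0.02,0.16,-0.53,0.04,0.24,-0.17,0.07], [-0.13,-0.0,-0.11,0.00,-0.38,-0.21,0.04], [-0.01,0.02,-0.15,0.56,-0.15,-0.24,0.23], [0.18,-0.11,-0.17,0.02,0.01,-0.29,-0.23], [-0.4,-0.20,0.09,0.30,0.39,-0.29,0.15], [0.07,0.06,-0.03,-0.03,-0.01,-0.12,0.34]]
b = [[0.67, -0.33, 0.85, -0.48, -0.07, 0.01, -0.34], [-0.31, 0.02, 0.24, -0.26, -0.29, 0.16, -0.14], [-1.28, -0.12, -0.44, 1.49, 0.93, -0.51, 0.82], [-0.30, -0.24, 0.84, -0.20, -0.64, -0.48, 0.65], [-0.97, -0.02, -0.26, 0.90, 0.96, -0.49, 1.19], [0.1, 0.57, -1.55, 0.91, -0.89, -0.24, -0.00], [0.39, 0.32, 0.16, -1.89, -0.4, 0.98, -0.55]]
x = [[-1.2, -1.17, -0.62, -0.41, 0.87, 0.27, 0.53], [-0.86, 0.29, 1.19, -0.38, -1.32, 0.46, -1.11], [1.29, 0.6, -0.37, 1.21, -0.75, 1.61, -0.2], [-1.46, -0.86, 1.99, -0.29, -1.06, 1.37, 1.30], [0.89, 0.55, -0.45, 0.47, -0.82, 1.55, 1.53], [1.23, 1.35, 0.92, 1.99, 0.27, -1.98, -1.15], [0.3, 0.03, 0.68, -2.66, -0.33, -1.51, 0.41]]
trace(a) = 0.27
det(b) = 0.01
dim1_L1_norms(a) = [1.16, 1.23, 0.87, 1.36, 1.01, 1.82, 0.66]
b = x @ a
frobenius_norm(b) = 4.89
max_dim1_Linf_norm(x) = 2.66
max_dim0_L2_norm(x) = 3.65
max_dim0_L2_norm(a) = 0.68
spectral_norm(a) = 1.00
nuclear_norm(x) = 16.86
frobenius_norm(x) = 7.68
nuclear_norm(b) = 9.29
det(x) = -3.53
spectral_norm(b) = 3.92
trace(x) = -3.96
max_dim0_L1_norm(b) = 6.13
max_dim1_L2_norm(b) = 2.42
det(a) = -0.00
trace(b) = 0.22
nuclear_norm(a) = 3.50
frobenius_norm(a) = 1.52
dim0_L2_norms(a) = [0.61, 0.29, 0.63, 0.68, 0.63, 0.56, 0.52]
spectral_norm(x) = 4.68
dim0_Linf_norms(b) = [1.28, 0.57, 1.55, 1.89, 0.96, 0.98, 1.19]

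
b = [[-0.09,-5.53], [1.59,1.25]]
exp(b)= [[-1.83, -0.86], [0.25, -1.63]]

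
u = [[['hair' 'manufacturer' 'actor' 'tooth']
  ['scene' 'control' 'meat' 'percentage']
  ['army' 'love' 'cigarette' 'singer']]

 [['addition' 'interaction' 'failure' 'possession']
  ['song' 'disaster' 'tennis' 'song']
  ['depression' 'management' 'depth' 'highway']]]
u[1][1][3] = 'song'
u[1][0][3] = 'possession'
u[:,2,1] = ['love', 'management']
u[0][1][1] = 'control'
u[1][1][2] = 'tennis'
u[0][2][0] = 'army'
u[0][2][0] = 'army'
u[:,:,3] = [['tooth', 'percentage', 'singer'], ['possession', 'song', 'highway']]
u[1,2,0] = 'depression'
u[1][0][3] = 'possession'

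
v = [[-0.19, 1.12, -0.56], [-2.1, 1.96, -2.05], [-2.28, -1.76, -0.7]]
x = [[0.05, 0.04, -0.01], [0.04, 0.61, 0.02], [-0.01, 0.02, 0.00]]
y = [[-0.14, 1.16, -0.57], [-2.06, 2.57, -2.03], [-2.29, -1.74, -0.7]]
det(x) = -0.00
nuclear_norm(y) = 7.12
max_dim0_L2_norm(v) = 3.11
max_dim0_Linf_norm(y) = 2.57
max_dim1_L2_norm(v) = 3.53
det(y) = -0.93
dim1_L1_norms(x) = [0.1, 0.67, 0.03]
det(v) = -0.04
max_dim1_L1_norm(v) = 6.11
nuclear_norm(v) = 6.70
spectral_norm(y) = 4.06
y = x + v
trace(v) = 1.07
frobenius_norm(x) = 0.62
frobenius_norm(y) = 5.04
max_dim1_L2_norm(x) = 0.61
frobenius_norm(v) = 4.78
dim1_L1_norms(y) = [1.87, 6.66, 4.73]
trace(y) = 1.73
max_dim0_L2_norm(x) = 0.61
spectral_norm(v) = 3.82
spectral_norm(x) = 0.61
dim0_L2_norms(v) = [3.11, 2.86, 2.24]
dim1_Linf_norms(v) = [1.12, 2.1, 2.28]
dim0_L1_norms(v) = [4.57, 4.84, 3.31]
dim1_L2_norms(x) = [0.06, 0.61, 0.02]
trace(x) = 0.66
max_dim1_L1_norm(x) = 0.67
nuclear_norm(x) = 0.67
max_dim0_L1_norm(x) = 0.67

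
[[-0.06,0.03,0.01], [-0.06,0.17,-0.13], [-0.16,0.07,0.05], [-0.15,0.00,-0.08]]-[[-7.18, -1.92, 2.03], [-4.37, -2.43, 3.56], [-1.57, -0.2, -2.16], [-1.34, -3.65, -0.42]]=[[7.12, 1.95, -2.02], [4.31, 2.6, -3.69], [1.41, 0.27, 2.21], [1.19, 3.65, 0.34]]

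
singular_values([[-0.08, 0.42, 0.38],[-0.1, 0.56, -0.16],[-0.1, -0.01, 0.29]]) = [0.73, 0.49, 0.08]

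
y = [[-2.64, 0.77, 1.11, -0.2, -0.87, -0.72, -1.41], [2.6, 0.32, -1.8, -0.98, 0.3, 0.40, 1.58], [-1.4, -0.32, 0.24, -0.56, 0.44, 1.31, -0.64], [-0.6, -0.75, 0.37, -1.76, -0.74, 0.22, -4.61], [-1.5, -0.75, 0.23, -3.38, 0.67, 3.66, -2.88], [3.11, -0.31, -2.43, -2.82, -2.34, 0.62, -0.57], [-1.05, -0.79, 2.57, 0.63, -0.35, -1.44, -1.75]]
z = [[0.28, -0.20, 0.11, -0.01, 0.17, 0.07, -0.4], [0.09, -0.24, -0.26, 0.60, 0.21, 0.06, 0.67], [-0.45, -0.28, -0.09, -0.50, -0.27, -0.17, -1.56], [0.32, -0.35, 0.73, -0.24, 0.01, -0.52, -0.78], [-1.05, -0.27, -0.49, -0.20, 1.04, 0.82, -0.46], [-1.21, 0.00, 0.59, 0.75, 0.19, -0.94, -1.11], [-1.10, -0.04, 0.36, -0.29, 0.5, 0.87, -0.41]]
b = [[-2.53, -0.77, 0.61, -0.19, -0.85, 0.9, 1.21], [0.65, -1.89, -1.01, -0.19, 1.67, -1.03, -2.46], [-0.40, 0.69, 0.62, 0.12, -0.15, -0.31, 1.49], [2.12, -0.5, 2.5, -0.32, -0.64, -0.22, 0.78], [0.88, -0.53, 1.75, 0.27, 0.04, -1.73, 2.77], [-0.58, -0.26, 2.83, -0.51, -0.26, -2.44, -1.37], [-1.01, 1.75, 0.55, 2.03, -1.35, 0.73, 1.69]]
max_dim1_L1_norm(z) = 4.79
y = b @ z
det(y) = -70.67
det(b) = 164.65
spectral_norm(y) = 7.95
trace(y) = -4.30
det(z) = -0.43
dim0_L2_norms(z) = [2.04, 0.61, 1.16, 1.16, 1.23, 1.62, 2.29]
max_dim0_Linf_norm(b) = 2.83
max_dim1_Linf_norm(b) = 2.83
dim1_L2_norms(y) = [3.48, 3.72, 2.18, 5.1, 6.04, 5.46, 3.74]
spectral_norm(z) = 2.84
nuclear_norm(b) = 20.58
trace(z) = -0.60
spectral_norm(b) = 5.95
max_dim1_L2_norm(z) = 2.13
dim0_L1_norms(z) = [4.5, 1.38, 2.63, 2.59, 2.39, 3.45, 5.39]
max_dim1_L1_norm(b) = 9.11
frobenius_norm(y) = 11.70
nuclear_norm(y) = 23.37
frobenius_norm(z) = 4.08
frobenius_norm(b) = 9.28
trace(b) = -4.83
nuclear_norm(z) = 8.71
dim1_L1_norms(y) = [7.72, 7.98, 4.91, 9.05, 13.07, 12.2, 8.58]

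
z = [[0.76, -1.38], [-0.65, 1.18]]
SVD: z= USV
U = [[-0.76, 0.65],[0.65, 0.76]]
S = [2.07, 0.0]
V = [[-0.48, 0.88], [-0.88, -0.48]]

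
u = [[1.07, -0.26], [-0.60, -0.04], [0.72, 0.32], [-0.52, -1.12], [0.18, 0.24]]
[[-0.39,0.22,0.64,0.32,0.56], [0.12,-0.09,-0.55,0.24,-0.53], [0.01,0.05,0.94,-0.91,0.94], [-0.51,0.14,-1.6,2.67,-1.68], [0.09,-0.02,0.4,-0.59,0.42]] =u @ [[-0.23, 0.16, 0.85, -0.25, 0.80], [0.56, -0.20, 1.03, -2.27, 1.13]]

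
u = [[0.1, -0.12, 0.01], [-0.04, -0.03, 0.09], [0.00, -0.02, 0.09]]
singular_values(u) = [0.16, 0.13, 0.02]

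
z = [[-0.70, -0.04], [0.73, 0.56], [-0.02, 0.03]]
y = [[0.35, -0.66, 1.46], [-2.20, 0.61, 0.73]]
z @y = [[-0.16, 0.44, -1.05], [-0.98, -0.14, 1.47], [-0.07, 0.03, -0.01]]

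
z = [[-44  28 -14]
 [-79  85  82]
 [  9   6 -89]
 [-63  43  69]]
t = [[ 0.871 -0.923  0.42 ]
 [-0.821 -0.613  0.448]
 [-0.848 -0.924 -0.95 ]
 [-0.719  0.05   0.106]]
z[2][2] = -89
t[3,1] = 0.05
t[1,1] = -0.613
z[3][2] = 69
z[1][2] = 82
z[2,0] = 9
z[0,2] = -14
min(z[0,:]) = -44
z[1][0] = -79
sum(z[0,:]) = -30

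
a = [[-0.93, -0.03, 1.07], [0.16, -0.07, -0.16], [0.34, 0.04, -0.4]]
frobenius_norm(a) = 1.53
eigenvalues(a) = [-1.31, 0.0, -0.09]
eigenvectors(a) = [[0.93, -0.74, 0.31],[-0.16, -0.21, -0.92],[-0.34, -0.65, 0.22]]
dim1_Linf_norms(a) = [1.07, 0.16, 0.4]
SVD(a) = [[-0.93, -0.01, 0.37], [0.15, -0.93, 0.33], [0.34, 0.36, 0.87]] @ diag([1.5288213381466482, 0.08188554369341398, 0.0002715907312704186]) @ [[0.66, 0.02, -0.75], [-0.17, 0.98, -0.12], [0.74, 0.21, 0.65]]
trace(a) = -1.40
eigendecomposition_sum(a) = [[-0.93,-0.06,1.08], [0.16,0.01,-0.19], [0.34,0.02,-0.39]] + [[0.0, 0.0, 0.0], [0.00, 0.0, 0.0], [0.0, 0.0, 0.00]] + [[0.0, 0.03, -0.01],[-0.00, -0.08, 0.03],[0.00, 0.02, -0.01]]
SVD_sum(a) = [[-0.93, -0.03, 1.07], [0.15, 0.00, -0.17], [0.34, 0.01, -0.4]] + [[0.0,  -0.00,  0.0], [0.01,  -0.07,  0.01], [-0.01,  0.03,  -0.0]] + [[0.0,0.00,0.0], [0.0,0.00,0.00], [0.0,0.00,0.00]]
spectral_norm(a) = 1.53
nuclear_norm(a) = 1.61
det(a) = 0.00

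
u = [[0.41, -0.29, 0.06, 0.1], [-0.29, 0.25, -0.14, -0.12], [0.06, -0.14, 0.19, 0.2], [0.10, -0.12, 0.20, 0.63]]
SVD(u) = [[-0.47, -0.65, 0.38, 0.47], [0.43, 0.41, 0.3, 0.75], [-0.34, 0.11, -0.81, 0.47], [-0.70, 0.64, 0.32, -0.08]] @ diag([0.8681433404680796, 0.48498062479396437, 0.13440339582906285, 0.007527361091107194]) @ [[-0.47,0.43,-0.34,-0.7], [-0.65,0.41,0.11,0.64], [0.38,0.3,-0.81,0.32], [-0.47,-0.75,-0.47,0.08]]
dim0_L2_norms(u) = [0.52, 0.42, 0.32, 0.68]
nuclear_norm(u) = 1.50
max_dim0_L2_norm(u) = 0.68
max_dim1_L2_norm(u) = 0.68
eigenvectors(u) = [[0.47, -0.65, 0.47, 0.38], [-0.43, 0.41, 0.75, 0.3], [0.34, 0.11, 0.47, -0.81], [0.7, 0.64, -0.08, 0.32]]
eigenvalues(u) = [0.87, 0.48, -0.01, 0.13]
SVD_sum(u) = [[0.19, -0.17, 0.14, 0.28], [-0.17, 0.16, -0.13, -0.26], [0.14, -0.13, 0.1, 0.20], [0.28, -0.26, 0.20, 0.42]] + [[0.2, -0.13, -0.03, -0.2], [-0.13, 0.08, 0.02, 0.13], [-0.03, 0.02, 0.01, 0.03], [-0.20, 0.13, 0.03, 0.20]] + [[0.02, 0.02, -0.04, 0.02], [0.02, 0.01, -0.03, 0.01], [-0.04, -0.03, 0.09, -0.04], [0.02, 0.01, -0.04, 0.01]] + [[-0.00, -0.00, -0.00, 0.0], [-0.00, -0.00, -0.00, 0.0], [-0.0, -0.0, -0.0, 0.00], [0.00, 0.00, 0.00, -0.0]]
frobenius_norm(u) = 1.00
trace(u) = 1.48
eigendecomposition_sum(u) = [[0.19, -0.17, 0.14, 0.28],[-0.17, 0.16, -0.13, -0.26],[0.14, -0.13, 0.10, 0.20],[0.28, -0.26, 0.2, 0.42]] + [[0.2, -0.13, -0.03, -0.2], [-0.13, 0.08, 0.02, 0.13], [-0.03, 0.02, 0.01, 0.03], [-0.2, 0.13, 0.03, 0.20]] + [[-0.00, -0.00, -0.00, 0.00], [-0.00, -0.00, -0.0, 0.0], [-0.00, -0.00, -0.00, 0.00], [0.0, 0.0, 0.0, -0.00]] + [[0.02, 0.02, -0.04, 0.02], [0.02, 0.01, -0.03, 0.01], [-0.04, -0.03, 0.09, -0.04], [0.02, 0.01, -0.04, 0.01]]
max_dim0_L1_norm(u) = 1.05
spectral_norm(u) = 0.87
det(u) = -0.00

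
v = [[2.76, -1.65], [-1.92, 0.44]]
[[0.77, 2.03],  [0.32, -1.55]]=v @ [[-0.44, 0.85], [-1.2, 0.19]]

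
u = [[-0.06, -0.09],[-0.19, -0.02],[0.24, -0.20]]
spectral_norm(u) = 0.34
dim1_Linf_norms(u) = [0.09, 0.19, 0.24]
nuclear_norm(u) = 0.51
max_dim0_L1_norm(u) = 0.49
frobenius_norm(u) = 0.38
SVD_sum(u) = [[-0.01,0.00], [-0.14,0.08], [0.27,-0.15]] + [[-0.05, -0.09], [-0.05, -0.1], [-0.03, -0.05]]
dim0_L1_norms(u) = [0.49, 0.31]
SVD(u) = [[-0.03,-0.66], [-0.45,-0.66], [0.89,-0.36]] @ diag([0.344578706298024, 0.16451600276562794]) @ [[0.88, -0.48], [0.48, 0.88]]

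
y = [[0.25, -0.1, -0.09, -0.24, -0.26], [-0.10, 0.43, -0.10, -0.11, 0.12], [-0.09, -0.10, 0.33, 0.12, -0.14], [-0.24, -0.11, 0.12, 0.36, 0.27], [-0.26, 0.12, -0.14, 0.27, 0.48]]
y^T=[[0.25, -0.1, -0.09, -0.24, -0.26], [-0.10, 0.43, -0.10, -0.11, 0.12], [-0.09, -0.10, 0.33, 0.12, -0.14], [-0.24, -0.11, 0.12, 0.36, 0.27], [-0.26, 0.12, -0.14, 0.27, 0.48]]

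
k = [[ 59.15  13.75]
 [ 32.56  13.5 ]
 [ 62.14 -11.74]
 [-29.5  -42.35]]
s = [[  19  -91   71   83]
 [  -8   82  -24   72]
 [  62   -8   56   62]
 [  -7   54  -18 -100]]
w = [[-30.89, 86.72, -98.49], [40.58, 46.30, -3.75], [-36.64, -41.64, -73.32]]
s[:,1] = [-91, 82, -8, 54]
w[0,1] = 86.72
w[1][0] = 40.58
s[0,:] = [19, -91, 71, 83]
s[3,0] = -7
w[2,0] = -36.64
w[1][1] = 46.3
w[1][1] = 46.3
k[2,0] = 62.14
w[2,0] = -36.64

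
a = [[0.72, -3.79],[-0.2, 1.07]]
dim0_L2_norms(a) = [0.75, 3.94]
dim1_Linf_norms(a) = [3.79, 1.07]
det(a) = 0.01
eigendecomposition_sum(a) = [[0.00, 0.01], [0.00, 0.00]] + [[0.72, -3.8], [-0.2, 1.07]]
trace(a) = 1.79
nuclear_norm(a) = 4.01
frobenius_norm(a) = 4.01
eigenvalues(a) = [0.01, 1.78]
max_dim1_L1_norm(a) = 4.51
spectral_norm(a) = 4.01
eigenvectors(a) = [[-0.98, 0.96], [-0.18, -0.27]]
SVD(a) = [[-0.96, 0.27], [0.27, 0.96]] @ diag([4.0084149523604236, 0.0030934921028318227]) @ [[-0.19, 0.98], [0.98, 0.19]]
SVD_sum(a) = [[0.72, -3.79], [-0.20, 1.07]] + [[0.00,0.0], [0.0,0.00]]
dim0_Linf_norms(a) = [0.72, 3.79]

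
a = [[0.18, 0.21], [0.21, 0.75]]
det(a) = 0.091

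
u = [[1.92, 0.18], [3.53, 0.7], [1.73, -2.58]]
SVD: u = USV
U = [[-0.43, -0.17], [-0.77, -0.44], [-0.47, 0.88]]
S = [4.4, 2.64]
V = [[-0.99,0.13], [-0.13,-0.99]]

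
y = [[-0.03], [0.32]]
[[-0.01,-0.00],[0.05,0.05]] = y @ [[0.17, 0.15]]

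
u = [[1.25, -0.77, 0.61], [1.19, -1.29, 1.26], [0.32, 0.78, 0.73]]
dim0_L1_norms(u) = [2.76, 2.84, 2.6]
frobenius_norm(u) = 2.90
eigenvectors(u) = [[-0.34, -0.60, 0.38], [-0.86, 0.15, 0.52], [0.37, 0.79, 0.76]]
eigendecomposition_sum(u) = [[0.2, -0.51, 0.25], [0.51, -1.29, 0.63], [-0.22, 0.56, -0.27]] + [[0.47, -0.22, -0.08], [-0.12, 0.05, 0.02], [-0.62, 0.29, 0.11]] + [[0.58, -0.04, 0.44], [0.79, -0.05, 0.61], [1.16, -0.07, 0.89]]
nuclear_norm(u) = 4.18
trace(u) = 0.69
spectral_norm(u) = 2.65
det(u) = -1.23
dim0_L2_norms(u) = [1.76, 1.69, 1.58]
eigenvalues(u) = [-1.36, 0.63, 1.42]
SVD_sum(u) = [[1.0, -0.84, 0.83], [1.39, -1.17, 1.15], [0.11, -0.09, 0.09]] + [[-0.00,  -0.02,  -0.01], [-0.01,  -0.06,  -0.04], [0.21,  0.88,  0.63]] + [[0.25, 0.09, -0.21], [-0.18, -0.06, 0.15], [-0.01, -0.0, 0.01]]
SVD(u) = [[-0.59, -0.02, -0.81], [-0.81, -0.07, 0.58], [-0.07, 1.00, 0.02]] @ diag([2.6540323720396652, 1.1041636734812508, 0.41944576565975156]) @ [[-0.65,0.54,-0.54], [0.20,0.8,0.57], [-0.74,-0.26,0.62]]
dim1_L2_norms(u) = [1.59, 2.16, 1.12]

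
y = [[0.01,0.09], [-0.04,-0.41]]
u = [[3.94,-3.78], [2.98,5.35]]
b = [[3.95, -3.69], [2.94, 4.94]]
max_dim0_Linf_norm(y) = 0.41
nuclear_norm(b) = 11.09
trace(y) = -0.40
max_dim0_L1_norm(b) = 8.63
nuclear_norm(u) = 11.49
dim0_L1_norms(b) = [6.89, 8.63]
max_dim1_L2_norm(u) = 6.12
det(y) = -0.00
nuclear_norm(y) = 0.42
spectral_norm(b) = 6.17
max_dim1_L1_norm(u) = 8.33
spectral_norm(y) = 0.42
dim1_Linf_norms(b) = [3.95, 4.94]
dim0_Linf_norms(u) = [3.94, 5.35]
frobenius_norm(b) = 7.89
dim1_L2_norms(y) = [0.09, 0.41]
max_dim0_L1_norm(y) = 0.5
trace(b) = 8.89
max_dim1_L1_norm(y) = 0.45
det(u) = 32.34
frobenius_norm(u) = 8.20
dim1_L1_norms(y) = [0.1, 0.45]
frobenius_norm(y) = 0.42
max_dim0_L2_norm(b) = 6.17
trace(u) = 9.29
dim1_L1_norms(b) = [7.64, 7.88]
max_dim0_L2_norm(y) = 0.42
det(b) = 30.36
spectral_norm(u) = 6.56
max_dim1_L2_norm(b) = 5.75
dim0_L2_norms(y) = [0.04, 0.42]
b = u + y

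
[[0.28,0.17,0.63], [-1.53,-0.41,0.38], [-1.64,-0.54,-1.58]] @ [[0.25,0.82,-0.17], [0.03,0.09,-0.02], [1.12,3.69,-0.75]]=[[0.78, 2.57, -0.52],  [0.03, 0.11, -0.02],  [-2.2, -7.22, 1.47]]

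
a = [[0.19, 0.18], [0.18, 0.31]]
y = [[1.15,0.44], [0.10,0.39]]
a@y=[[0.24,0.15], [0.24,0.20]]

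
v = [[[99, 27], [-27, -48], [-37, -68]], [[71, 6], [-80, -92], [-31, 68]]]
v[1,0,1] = 6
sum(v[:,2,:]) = -68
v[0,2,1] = -68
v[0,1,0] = -27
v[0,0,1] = 27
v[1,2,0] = -31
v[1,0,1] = 6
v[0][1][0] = -27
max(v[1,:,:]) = 71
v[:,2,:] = [[-37, -68], [-31, 68]]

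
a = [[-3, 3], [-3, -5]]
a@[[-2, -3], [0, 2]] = [[6, 15], [6, -1]]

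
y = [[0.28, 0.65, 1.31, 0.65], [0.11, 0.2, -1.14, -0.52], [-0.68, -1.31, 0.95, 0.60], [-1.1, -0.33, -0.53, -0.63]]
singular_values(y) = [2.37, 1.87, 0.75, 0.07]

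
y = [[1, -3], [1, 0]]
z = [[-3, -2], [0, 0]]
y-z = [[4, -1], [1, 0]]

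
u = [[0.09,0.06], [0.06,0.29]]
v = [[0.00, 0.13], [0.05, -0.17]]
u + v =[[0.09, 0.19], [0.11, 0.12]]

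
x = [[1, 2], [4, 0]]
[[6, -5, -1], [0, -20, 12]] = x@[[0, -5, 3], [3, 0, -2]]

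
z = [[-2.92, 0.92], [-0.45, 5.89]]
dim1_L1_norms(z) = [3.84, 6.34]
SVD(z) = [[0.24, 0.97], [0.97, -0.24]] @ diag([6.046638566023331, 2.775889416363577]) @ [[-0.19, 0.98], [-0.98, -0.19]]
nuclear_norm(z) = 8.82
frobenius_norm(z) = 6.65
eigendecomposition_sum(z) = [[-2.89, 0.30], [-0.15, 0.02]] + [[-0.03, 0.62], [-0.3, 5.87]]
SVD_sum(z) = [[-0.27, 1.43], [-1.11, 5.76]] + [[-2.65, -0.51], [0.66, 0.13]]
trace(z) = 2.97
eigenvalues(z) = [-2.87, 5.84]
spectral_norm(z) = 6.05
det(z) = -16.78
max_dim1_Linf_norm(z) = 5.89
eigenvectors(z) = [[-1.00, -0.10], [-0.05, -0.99]]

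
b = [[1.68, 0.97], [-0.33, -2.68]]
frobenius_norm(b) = 3.32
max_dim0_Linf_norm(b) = 2.68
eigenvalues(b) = [1.61, -2.61]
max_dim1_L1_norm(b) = 3.01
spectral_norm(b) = 3.02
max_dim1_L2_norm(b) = 2.7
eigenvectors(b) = [[1.0, -0.22],  [-0.08, 0.98]]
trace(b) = -1.00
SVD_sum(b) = [[0.57, 1.42], [-0.98, -2.42]] + [[1.11, -0.45], [0.65, -0.26]]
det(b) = -4.18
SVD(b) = [[-0.51,0.86], [0.86,0.51]] @ diag([3.02342204225551, 1.3833000955698376]) @ [[-0.38, -0.93],[0.93, -0.38]]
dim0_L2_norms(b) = [1.71, 2.85]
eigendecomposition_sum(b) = [[1.63, 0.37], [-0.13, -0.03]] + [[0.05, 0.60], [-0.2, -2.65]]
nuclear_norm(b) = 4.41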